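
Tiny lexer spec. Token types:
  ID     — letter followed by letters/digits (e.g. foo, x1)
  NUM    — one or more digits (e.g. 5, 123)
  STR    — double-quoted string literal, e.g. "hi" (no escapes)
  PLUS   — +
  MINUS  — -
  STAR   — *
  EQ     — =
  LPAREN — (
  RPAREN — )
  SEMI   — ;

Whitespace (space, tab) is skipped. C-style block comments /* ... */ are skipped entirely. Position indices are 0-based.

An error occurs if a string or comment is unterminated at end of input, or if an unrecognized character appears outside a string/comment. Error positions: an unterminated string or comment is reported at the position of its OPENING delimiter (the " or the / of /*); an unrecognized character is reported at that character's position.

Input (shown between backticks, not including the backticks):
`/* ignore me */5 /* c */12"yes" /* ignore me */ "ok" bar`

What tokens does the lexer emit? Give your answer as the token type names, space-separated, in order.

Answer: NUM NUM STR STR ID

Derivation:
pos=0: enter COMMENT mode (saw '/*')
exit COMMENT mode (now at pos=15)
pos=15: emit NUM '5' (now at pos=16)
pos=17: enter COMMENT mode (saw '/*')
exit COMMENT mode (now at pos=24)
pos=24: emit NUM '12' (now at pos=26)
pos=26: enter STRING mode
pos=26: emit STR "yes" (now at pos=31)
pos=32: enter COMMENT mode (saw '/*')
exit COMMENT mode (now at pos=47)
pos=48: enter STRING mode
pos=48: emit STR "ok" (now at pos=52)
pos=53: emit ID 'bar' (now at pos=56)
DONE. 5 tokens: [NUM, NUM, STR, STR, ID]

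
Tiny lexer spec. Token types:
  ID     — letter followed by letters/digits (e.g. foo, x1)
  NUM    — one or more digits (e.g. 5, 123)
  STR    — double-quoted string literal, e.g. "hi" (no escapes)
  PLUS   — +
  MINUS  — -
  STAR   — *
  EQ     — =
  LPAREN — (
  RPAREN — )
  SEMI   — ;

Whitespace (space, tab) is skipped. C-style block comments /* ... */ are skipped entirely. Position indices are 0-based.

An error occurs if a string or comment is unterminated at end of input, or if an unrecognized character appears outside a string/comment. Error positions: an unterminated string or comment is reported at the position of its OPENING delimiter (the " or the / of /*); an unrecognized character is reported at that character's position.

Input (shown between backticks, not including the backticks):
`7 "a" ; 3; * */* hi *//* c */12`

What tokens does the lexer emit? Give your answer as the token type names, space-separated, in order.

Answer: NUM STR SEMI NUM SEMI STAR STAR NUM

Derivation:
pos=0: emit NUM '7' (now at pos=1)
pos=2: enter STRING mode
pos=2: emit STR "a" (now at pos=5)
pos=6: emit SEMI ';'
pos=8: emit NUM '3' (now at pos=9)
pos=9: emit SEMI ';'
pos=11: emit STAR '*'
pos=13: emit STAR '*'
pos=14: enter COMMENT mode (saw '/*')
exit COMMENT mode (now at pos=22)
pos=22: enter COMMENT mode (saw '/*')
exit COMMENT mode (now at pos=29)
pos=29: emit NUM '12' (now at pos=31)
DONE. 8 tokens: [NUM, STR, SEMI, NUM, SEMI, STAR, STAR, NUM]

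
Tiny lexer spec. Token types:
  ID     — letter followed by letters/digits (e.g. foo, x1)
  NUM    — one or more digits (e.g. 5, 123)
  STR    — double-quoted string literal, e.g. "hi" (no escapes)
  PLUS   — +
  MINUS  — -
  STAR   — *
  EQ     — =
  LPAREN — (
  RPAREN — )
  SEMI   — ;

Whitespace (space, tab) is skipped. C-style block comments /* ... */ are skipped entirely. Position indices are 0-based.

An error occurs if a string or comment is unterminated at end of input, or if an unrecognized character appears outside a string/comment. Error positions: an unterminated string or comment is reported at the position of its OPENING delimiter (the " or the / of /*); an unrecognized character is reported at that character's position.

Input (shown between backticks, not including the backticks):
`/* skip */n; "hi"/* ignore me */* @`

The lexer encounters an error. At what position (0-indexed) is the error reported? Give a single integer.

pos=0: enter COMMENT mode (saw '/*')
exit COMMENT mode (now at pos=10)
pos=10: emit ID 'n' (now at pos=11)
pos=11: emit SEMI ';'
pos=13: enter STRING mode
pos=13: emit STR "hi" (now at pos=17)
pos=17: enter COMMENT mode (saw '/*')
exit COMMENT mode (now at pos=32)
pos=32: emit STAR '*'
pos=34: ERROR — unrecognized char '@'

Answer: 34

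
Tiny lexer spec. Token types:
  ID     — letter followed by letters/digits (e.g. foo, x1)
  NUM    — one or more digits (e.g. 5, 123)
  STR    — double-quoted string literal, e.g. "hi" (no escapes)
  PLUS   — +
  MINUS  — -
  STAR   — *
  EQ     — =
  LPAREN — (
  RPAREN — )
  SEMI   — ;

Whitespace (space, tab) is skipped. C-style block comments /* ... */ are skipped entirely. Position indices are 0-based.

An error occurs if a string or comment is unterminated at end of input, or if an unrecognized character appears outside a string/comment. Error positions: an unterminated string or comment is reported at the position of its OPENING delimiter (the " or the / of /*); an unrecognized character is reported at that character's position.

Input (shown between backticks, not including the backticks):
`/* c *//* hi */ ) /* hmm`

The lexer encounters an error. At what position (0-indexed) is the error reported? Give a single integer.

Answer: 18

Derivation:
pos=0: enter COMMENT mode (saw '/*')
exit COMMENT mode (now at pos=7)
pos=7: enter COMMENT mode (saw '/*')
exit COMMENT mode (now at pos=15)
pos=16: emit RPAREN ')'
pos=18: enter COMMENT mode (saw '/*')
pos=18: ERROR — unterminated comment (reached EOF)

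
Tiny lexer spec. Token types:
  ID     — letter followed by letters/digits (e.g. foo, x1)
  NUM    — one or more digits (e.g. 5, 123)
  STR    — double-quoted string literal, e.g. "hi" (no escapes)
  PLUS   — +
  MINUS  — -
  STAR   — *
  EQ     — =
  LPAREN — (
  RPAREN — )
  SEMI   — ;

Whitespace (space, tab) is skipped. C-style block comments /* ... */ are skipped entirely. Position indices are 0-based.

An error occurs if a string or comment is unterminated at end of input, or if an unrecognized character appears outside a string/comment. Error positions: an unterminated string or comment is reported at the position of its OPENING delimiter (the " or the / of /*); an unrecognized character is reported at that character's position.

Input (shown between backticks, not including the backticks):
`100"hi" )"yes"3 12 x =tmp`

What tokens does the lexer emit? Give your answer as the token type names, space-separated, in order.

Answer: NUM STR RPAREN STR NUM NUM ID EQ ID

Derivation:
pos=0: emit NUM '100' (now at pos=3)
pos=3: enter STRING mode
pos=3: emit STR "hi" (now at pos=7)
pos=8: emit RPAREN ')'
pos=9: enter STRING mode
pos=9: emit STR "yes" (now at pos=14)
pos=14: emit NUM '3' (now at pos=15)
pos=16: emit NUM '12' (now at pos=18)
pos=19: emit ID 'x' (now at pos=20)
pos=21: emit EQ '='
pos=22: emit ID 'tmp' (now at pos=25)
DONE. 9 tokens: [NUM, STR, RPAREN, STR, NUM, NUM, ID, EQ, ID]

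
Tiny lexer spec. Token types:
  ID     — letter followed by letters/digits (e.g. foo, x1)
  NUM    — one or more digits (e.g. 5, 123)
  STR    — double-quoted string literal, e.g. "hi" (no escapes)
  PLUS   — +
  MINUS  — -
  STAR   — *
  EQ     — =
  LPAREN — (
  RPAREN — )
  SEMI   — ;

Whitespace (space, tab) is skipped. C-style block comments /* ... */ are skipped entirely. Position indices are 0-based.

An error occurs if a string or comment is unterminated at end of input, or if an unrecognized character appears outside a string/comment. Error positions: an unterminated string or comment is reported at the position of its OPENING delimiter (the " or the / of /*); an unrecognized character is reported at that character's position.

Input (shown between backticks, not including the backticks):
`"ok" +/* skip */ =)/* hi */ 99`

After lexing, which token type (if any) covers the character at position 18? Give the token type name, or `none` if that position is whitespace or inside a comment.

pos=0: enter STRING mode
pos=0: emit STR "ok" (now at pos=4)
pos=5: emit PLUS '+'
pos=6: enter COMMENT mode (saw '/*')
exit COMMENT mode (now at pos=16)
pos=17: emit EQ '='
pos=18: emit RPAREN ')'
pos=19: enter COMMENT mode (saw '/*')
exit COMMENT mode (now at pos=27)
pos=28: emit NUM '99' (now at pos=30)
DONE. 5 tokens: [STR, PLUS, EQ, RPAREN, NUM]
Position 18: char is ')' -> RPAREN

Answer: RPAREN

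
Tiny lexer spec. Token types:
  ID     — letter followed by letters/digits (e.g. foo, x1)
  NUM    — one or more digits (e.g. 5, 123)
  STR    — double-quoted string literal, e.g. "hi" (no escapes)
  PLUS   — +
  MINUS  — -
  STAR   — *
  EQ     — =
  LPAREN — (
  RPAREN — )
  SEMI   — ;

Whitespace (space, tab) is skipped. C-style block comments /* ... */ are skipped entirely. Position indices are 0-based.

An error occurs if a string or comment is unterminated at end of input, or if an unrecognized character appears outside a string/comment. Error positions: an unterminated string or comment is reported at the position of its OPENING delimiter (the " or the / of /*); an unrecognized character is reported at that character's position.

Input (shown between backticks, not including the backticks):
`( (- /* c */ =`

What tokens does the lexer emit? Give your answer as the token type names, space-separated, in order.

Answer: LPAREN LPAREN MINUS EQ

Derivation:
pos=0: emit LPAREN '('
pos=2: emit LPAREN '('
pos=3: emit MINUS '-'
pos=5: enter COMMENT mode (saw '/*')
exit COMMENT mode (now at pos=12)
pos=13: emit EQ '='
DONE. 4 tokens: [LPAREN, LPAREN, MINUS, EQ]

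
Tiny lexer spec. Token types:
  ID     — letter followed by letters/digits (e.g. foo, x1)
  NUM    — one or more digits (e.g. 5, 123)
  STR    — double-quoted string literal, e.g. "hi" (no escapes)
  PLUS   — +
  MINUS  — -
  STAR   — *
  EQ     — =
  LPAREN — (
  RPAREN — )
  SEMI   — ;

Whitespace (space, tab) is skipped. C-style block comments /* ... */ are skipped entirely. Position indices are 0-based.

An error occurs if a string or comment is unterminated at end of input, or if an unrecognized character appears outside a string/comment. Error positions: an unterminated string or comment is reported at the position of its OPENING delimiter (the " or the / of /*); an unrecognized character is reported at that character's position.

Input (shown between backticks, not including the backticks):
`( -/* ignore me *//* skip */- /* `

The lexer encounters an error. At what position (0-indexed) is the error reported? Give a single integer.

pos=0: emit LPAREN '('
pos=2: emit MINUS '-'
pos=3: enter COMMENT mode (saw '/*')
exit COMMENT mode (now at pos=18)
pos=18: enter COMMENT mode (saw '/*')
exit COMMENT mode (now at pos=28)
pos=28: emit MINUS '-'
pos=30: enter COMMENT mode (saw '/*')
pos=30: ERROR — unterminated comment (reached EOF)

Answer: 30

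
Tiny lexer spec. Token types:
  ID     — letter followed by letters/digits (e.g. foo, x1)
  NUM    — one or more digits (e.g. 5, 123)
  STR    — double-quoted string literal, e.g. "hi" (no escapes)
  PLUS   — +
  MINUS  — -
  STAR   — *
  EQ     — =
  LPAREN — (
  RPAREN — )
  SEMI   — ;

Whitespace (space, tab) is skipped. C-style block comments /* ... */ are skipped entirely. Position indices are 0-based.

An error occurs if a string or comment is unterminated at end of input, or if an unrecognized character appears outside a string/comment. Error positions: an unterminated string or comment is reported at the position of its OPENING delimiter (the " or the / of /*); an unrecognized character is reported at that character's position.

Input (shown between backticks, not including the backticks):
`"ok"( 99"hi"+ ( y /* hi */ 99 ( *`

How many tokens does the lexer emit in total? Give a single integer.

pos=0: enter STRING mode
pos=0: emit STR "ok" (now at pos=4)
pos=4: emit LPAREN '('
pos=6: emit NUM '99' (now at pos=8)
pos=8: enter STRING mode
pos=8: emit STR "hi" (now at pos=12)
pos=12: emit PLUS '+'
pos=14: emit LPAREN '('
pos=16: emit ID 'y' (now at pos=17)
pos=18: enter COMMENT mode (saw '/*')
exit COMMENT mode (now at pos=26)
pos=27: emit NUM '99' (now at pos=29)
pos=30: emit LPAREN '('
pos=32: emit STAR '*'
DONE. 10 tokens: [STR, LPAREN, NUM, STR, PLUS, LPAREN, ID, NUM, LPAREN, STAR]

Answer: 10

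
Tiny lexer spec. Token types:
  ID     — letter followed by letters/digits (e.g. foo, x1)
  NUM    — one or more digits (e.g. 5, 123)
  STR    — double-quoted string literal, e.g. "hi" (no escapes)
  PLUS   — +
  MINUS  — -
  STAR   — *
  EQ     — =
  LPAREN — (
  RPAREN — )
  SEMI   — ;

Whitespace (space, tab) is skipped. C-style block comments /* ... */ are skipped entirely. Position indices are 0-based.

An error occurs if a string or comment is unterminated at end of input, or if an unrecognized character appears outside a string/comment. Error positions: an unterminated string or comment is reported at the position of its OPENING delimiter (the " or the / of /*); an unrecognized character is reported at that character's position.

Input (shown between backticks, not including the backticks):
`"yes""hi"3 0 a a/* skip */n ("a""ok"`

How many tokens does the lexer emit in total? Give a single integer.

pos=0: enter STRING mode
pos=0: emit STR "yes" (now at pos=5)
pos=5: enter STRING mode
pos=5: emit STR "hi" (now at pos=9)
pos=9: emit NUM '3' (now at pos=10)
pos=11: emit NUM '0' (now at pos=12)
pos=13: emit ID 'a' (now at pos=14)
pos=15: emit ID 'a' (now at pos=16)
pos=16: enter COMMENT mode (saw '/*')
exit COMMENT mode (now at pos=26)
pos=26: emit ID 'n' (now at pos=27)
pos=28: emit LPAREN '('
pos=29: enter STRING mode
pos=29: emit STR "a" (now at pos=32)
pos=32: enter STRING mode
pos=32: emit STR "ok" (now at pos=36)
DONE. 10 tokens: [STR, STR, NUM, NUM, ID, ID, ID, LPAREN, STR, STR]

Answer: 10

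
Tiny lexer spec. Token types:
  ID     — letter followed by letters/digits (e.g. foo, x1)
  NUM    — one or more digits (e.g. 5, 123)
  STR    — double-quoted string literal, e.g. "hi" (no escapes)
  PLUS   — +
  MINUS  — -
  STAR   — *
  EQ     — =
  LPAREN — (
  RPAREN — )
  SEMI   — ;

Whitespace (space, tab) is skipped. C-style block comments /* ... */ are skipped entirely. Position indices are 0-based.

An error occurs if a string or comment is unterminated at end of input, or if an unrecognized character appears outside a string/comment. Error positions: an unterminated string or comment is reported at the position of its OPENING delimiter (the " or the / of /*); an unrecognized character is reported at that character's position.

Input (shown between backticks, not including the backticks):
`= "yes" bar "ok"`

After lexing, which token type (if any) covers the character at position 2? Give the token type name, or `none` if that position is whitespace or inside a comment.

Answer: STR

Derivation:
pos=0: emit EQ '='
pos=2: enter STRING mode
pos=2: emit STR "yes" (now at pos=7)
pos=8: emit ID 'bar' (now at pos=11)
pos=12: enter STRING mode
pos=12: emit STR "ok" (now at pos=16)
DONE. 4 tokens: [EQ, STR, ID, STR]
Position 2: char is '"' -> STR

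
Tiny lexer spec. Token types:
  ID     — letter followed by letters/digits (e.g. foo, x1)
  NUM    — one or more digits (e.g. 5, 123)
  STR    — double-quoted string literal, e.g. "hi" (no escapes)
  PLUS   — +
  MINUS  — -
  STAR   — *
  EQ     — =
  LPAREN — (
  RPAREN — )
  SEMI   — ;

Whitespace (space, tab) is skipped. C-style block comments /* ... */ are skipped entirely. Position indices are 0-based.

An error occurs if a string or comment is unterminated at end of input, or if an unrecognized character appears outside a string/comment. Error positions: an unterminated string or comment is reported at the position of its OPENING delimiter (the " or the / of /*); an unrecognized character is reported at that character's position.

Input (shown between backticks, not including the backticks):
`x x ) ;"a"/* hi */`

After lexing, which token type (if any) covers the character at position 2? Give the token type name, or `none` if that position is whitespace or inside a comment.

Answer: ID

Derivation:
pos=0: emit ID 'x' (now at pos=1)
pos=2: emit ID 'x' (now at pos=3)
pos=4: emit RPAREN ')'
pos=6: emit SEMI ';'
pos=7: enter STRING mode
pos=7: emit STR "a" (now at pos=10)
pos=10: enter COMMENT mode (saw '/*')
exit COMMENT mode (now at pos=18)
DONE. 5 tokens: [ID, ID, RPAREN, SEMI, STR]
Position 2: char is 'x' -> ID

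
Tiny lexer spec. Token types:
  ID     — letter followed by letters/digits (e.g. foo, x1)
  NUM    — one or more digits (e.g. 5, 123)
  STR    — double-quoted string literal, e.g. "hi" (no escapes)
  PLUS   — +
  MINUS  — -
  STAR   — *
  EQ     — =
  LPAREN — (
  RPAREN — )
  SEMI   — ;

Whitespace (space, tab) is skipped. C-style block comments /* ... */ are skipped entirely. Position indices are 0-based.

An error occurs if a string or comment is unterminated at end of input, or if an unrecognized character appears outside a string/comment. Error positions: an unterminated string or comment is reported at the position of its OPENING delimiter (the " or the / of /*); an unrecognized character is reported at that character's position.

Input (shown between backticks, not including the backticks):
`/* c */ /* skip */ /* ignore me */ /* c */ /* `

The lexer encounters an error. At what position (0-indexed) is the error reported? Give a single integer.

Answer: 43

Derivation:
pos=0: enter COMMENT mode (saw '/*')
exit COMMENT mode (now at pos=7)
pos=8: enter COMMENT mode (saw '/*')
exit COMMENT mode (now at pos=18)
pos=19: enter COMMENT mode (saw '/*')
exit COMMENT mode (now at pos=34)
pos=35: enter COMMENT mode (saw '/*')
exit COMMENT mode (now at pos=42)
pos=43: enter COMMENT mode (saw '/*')
pos=43: ERROR — unterminated comment (reached EOF)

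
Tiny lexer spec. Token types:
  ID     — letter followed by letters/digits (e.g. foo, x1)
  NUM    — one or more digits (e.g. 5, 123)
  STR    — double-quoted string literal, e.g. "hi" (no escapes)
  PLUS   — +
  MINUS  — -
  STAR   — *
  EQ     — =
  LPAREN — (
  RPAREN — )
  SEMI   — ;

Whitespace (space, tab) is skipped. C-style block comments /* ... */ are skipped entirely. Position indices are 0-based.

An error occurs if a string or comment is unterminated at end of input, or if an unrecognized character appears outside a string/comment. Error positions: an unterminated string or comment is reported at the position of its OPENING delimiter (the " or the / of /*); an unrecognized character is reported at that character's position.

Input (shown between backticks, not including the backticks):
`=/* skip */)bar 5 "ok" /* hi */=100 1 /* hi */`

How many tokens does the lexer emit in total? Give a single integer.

pos=0: emit EQ '='
pos=1: enter COMMENT mode (saw '/*')
exit COMMENT mode (now at pos=11)
pos=11: emit RPAREN ')'
pos=12: emit ID 'bar' (now at pos=15)
pos=16: emit NUM '5' (now at pos=17)
pos=18: enter STRING mode
pos=18: emit STR "ok" (now at pos=22)
pos=23: enter COMMENT mode (saw '/*')
exit COMMENT mode (now at pos=31)
pos=31: emit EQ '='
pos=32: emit NUM '100' (now at pos=35)
pos=36: emit NUM '1' (now at pos=37)
pos=38: enter COMMENT mode (saw '/*')
exit COMMENT mode (now at pos=46)
DONE. 8 tokens: [EQ, RPAREN, ID, NUM, STR, EQ, NUM, NUM]

Answer: 8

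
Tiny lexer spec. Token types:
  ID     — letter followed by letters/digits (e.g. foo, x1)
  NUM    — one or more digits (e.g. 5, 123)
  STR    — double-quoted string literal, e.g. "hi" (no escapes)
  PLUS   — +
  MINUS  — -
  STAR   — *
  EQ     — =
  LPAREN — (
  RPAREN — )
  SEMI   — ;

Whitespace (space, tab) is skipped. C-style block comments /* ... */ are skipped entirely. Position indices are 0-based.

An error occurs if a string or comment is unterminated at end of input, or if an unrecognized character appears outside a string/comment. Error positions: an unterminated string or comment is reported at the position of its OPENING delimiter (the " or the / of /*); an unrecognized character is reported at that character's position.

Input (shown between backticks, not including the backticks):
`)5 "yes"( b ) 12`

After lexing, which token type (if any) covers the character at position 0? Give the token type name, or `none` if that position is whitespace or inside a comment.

pos=0: emit RPAREN ')'
pos=1: emit NUM '5' (now at pos=2)
pos=3: enter STRING mode
pos=3: emit STR "yes" (now at pos=8)
pos=8: emit LPAREN '('
pos=10: emit ID 'b' (now at pos=11)
pos=12: emit RPAREN ')'
pos=14: emit NUM '12' (now at pos=16)
DONE. 7 tokens: [RPAREN, NUM, STR, LPAREN, ID, RPAREN, NUM]
Position 0: char is ')' -> RPAREN

Answer: RPAREN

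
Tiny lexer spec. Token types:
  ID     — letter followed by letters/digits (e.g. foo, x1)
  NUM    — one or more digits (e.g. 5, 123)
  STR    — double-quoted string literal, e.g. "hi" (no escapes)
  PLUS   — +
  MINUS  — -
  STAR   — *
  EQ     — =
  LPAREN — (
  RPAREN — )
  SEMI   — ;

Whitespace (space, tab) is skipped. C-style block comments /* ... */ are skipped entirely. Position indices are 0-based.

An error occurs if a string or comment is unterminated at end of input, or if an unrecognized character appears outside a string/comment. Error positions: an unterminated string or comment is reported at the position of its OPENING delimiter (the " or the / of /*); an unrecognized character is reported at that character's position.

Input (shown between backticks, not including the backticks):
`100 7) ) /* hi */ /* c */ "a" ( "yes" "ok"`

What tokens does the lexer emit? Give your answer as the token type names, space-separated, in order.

Answer: NUM NUM RPAREN RPAREN STR LPAREN STR STR

Derivation:
pos=0: emit NUM '100' (now at pos=3)
pos=4: emit NUM '7' (now at pos=5)
pos=5: emit RPAREN ')'
pos=7: emit RPAREN ')'
pos=9: enter COMMENT mode (saw '/*')
exit COMMENT mode (now at pos=17)
pos=18: enter COMMENT mode (saw '/*')
exit COMMENT mode (now at pos=25)
pos=26: enter STRING mode
pos=26: emit STR "a" (now at pos=29)
pos=30: emit LPAREN '('
pos=32: enter STRING mode
pos=32: emit STR "yes" (now at pos=37)
pos=38: enter STRING mode
pos=38: emit STR "ok" (now at pos=42)
DONE. 8 tokens: [NUM, NUM, RPAREN, RPAREN, STR, LPAREN, STR, STR]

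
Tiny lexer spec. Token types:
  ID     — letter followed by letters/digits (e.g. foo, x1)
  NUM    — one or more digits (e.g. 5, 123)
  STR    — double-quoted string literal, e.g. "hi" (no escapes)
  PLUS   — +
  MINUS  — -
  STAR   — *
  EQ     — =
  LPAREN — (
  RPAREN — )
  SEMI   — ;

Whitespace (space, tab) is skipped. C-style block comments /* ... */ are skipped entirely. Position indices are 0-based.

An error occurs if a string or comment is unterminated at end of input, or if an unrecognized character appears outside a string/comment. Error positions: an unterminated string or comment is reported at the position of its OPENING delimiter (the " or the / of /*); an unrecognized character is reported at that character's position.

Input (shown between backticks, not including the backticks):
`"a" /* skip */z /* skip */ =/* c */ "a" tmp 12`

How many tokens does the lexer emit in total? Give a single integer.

Answer: 6

Derivation:
pos=0: enter STRING mode
pos=0: emit STR "a" (now at pos=3)
pos=4: enter COMMENT mode (saw '/*')
exit COMMENT mode (now at pos=14)
pos=14: emit ID 'z' (now at pos=15)
pos=16: enter COMMENT mode (saw '/*')
exit COMMENT mode (now at pos=26)
pos=27: emit EQ '='
pos=28: enter COMMENT mode (saw '/*')
exit COMMENT mode (now at pos=35)
pos=36: enter STRING mode
pos=36: emit STR "a" (now at pos=39)
pos=40: emit ID 'tmp' (now at pos=43)
pos=44: emit NUM '12' (now at pos=46)
DONE. 6 tokens: [STR, ID, EQ, STR, ID, NUM]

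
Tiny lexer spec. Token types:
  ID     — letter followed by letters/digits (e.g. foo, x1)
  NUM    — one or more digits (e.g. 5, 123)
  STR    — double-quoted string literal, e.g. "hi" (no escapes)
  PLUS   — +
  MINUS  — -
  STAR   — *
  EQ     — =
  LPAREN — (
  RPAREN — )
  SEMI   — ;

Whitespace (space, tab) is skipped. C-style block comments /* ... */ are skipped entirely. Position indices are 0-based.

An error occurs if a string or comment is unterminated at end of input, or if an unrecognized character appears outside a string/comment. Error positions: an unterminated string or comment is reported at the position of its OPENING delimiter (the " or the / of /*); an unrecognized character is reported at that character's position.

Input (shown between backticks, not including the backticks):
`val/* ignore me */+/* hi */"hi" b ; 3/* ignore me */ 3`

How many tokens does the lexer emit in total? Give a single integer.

pos=0: emit ID 'val' (now at pos=3)
pos=3: enter COMMENT mode (saw '/*')
exit COMMENT mode (now at pos=18)
pos=18: emit PLUS '+'
pos=19: enter COMMENT mode (saw '/*')
exit COMMENT mode (now at pos=27)
pos=27: enter STRING mode
pos=27: emit STR "hi" (now at pos=31)
pos=32: emit ID 'b' (now at pos=33)
pos=34: emit SEMI ';'
pos=36: emit NUM '3' (now at pos=37)
pos=37: enter COMMENT mode (saw '/*')
exit COMMENT mode (now at pos=52)
pos=53: emit NUM '3' (now at pos=54)
DONE. 7 tokens: [ID, PLUS, STR, ID, SEMI, NUM, NUM]

Answer: 7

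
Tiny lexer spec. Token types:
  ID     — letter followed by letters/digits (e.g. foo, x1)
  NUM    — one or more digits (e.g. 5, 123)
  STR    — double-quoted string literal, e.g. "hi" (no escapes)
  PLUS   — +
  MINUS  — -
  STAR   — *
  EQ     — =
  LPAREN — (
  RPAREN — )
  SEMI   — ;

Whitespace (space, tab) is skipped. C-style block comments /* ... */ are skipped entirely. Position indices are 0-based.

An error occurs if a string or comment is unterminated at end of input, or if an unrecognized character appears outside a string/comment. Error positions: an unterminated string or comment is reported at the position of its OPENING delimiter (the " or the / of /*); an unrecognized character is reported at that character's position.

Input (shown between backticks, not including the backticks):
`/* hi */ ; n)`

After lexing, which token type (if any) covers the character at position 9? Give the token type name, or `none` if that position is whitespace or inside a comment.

Answer: SEMI

Derivation:
pos=0: enter COMMENT mode (saw '/*')
exit COMMENT mode (now at pos=8)
pos=9: emit SEMI ';'
pos=11: emit ID 'n' (now at pos=12)
pos=12: emit RPAREN ')'
DONE. 3 tokens: [SEMI, ID, RPAREN]
Position 9: char is ';' -> SEMI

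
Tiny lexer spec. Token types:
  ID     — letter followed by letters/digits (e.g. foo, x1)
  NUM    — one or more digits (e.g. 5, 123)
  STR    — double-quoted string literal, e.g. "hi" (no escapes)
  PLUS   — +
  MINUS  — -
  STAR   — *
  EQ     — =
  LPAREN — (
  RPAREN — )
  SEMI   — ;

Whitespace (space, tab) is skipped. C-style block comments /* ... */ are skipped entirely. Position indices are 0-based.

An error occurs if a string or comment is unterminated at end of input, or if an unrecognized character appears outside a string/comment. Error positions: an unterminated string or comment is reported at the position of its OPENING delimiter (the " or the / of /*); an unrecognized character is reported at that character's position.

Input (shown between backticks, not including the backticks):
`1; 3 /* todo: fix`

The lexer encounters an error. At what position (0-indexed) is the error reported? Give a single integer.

pos=0: emit NUM '1' (now at pos=1)
pos=1: emit SEMI ';'
pos=3: emit NUM '3' (now at pos=4)
pos=5: enter COMMENT mode (saw '/*')
pos=5: ERROR — unterminated comment (reached EOF)

Answer: 5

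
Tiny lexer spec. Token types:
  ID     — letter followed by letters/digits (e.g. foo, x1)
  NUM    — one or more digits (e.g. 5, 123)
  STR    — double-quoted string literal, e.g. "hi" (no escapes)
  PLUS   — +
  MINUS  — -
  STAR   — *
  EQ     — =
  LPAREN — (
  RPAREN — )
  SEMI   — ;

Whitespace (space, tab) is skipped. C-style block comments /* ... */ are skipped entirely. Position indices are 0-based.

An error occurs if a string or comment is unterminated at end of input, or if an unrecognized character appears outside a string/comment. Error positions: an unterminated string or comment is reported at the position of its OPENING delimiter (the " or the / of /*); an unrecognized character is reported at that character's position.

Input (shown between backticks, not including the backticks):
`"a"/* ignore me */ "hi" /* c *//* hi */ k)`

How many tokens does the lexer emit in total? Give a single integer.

pos=0: enter STRING mode
pos=0: emit STR "a" (now at pos=3)
pos=3: enter COMMENT mode (saw '/*')
exit COMMENT mode (now at pos=18)
pos=19: enter STRING mode
pos=19: emit STR "hi" (now at pos=23)
pos=24: enter COMMENT mode (saw '/*')
exit COMMENT mode (now at pos=31)
pos=31: enter COMMENT mode (saw '/*')
exit COMMENT mode (now at pos=39)
pos=40: emit ID 'k' (now at pos=41)
pos=41: emit RPAREN ')'
DONE. 4 tokens: [STR, STR, ID, RPAREN]

Answer: 4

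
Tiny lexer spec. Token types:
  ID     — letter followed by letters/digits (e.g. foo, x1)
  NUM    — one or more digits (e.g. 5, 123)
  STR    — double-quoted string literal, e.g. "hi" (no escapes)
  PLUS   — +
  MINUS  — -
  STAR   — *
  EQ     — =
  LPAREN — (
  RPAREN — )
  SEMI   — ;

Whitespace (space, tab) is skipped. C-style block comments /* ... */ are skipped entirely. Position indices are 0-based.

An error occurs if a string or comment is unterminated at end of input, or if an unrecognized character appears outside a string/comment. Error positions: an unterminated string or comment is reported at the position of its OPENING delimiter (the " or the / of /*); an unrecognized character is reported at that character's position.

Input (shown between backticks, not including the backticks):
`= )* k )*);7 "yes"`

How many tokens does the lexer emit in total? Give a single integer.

pos=0: emit EQ '='
pos=2: emit RPAREN ')'
pos=3: emit STAR '*'
pos=5: emit ID 'k' (now at pos=6)
pos=7: emit RPAREN ')'
pos=8: emit STAR '*'
pos=9: emit RPAREN ')'
pos=10: emit SEMI ';'
pos=11: emit NUM '7' (now at pos=12)
pos=13: enter STRING mode
pos=13: emit STR "yes" (now at pos=18)
DONE. 10 tokens: [EQ, RPAREN, STAR, ID, RPAREN, STAR, RPAREN, SEMI, NUM, STR]

Answer: 10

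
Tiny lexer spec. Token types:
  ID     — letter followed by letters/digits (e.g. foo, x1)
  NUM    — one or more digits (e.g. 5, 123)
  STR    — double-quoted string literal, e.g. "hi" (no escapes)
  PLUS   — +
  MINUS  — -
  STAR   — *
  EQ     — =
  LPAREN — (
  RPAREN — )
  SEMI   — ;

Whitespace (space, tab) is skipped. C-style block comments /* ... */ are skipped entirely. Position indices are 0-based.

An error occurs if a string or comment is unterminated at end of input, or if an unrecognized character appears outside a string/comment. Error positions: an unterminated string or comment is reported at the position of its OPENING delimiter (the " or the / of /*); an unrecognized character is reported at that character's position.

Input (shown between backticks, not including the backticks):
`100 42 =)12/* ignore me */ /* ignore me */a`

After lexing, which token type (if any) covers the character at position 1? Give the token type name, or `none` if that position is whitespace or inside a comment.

Answer: NUM

Derivation:
pos=0: emit NUM '100' (now at pos=3)
pos=4: emit NUM '42' (now at pos=6)
pos=7: emit EQ '='
pos=8: emit RPAREN ')'
pos=9: emit NUM '12' (now at pos=11)
pos=11: enter COMMENT mode (saw '/*')
exit COMMENT mode (now at pos=26)
pos=27: enter COMMENT mode (saw '/*')
exit COMMENT mode (now at pos=42)
pos=42: emit ID 'a' (now at pos=43)
DONE. 6 tokens: [NUM, NUM, EQ, RPAREN, NUM, ID]
Position 1: char is '0' -> NUM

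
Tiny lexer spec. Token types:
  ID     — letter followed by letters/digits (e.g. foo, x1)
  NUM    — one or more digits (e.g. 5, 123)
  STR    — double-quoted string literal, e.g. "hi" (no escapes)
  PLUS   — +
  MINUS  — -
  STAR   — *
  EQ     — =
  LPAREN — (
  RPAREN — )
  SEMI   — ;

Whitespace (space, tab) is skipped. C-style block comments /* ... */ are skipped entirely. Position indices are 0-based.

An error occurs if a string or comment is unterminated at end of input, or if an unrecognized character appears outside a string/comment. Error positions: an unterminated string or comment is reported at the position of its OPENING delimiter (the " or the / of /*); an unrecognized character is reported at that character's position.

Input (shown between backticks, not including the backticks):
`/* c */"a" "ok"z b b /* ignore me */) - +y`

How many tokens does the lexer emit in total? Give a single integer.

pos=0: enter COMMENT mode (saw '/*')
exit COMMENT mode (now at pos=7)
pos=7: enter STRING mode
pos=7: emit STR "a" (now at pos=10)
pos=11: enter STRING mode
pos=11: emit STR "ok" (now at pos=15)
pos=15: emit ID 'z' (now at pos=16)
pos=17: emit ID 'b' (now at pos=18)
pos=19: emit ID 'b' (now at pos=20)
pos=21: enter COMMENT mode (saw '/*')
exit COMMENT mode (now at pos=36)
pos=36: emit RPAREN ')'
pos=38: emit MINUS '-'
pos=40: emit PLUS '+'
pos=41: emit ID 'y' (now at pos=42)
DONE. 9 tokens: [STR, STR, ID, ID, ID, RPAREN, MINUS, PLUS, ID]

Answer: 9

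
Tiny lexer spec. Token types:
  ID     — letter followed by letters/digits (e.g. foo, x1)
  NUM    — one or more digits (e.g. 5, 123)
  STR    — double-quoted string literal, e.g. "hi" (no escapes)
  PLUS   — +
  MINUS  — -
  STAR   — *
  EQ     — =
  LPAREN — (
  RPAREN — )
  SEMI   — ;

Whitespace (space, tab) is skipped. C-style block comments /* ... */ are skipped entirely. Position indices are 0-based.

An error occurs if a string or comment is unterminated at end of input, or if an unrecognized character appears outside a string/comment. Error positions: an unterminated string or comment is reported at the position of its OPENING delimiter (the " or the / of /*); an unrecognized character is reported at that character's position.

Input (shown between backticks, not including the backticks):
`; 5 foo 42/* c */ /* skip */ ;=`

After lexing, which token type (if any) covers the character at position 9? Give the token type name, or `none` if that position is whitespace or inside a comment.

Answer: NUM

Derivation:
pos=0: emit SEMI ';'
pos=2: emit NUM '5' (now at pos=3)
pos=4: emit ID 'foo' (now at pos=7)
pos=8: emit NUM '42' (now at pos=10)
pos=10: enter COMMENT mode (saw '/*')
exit COMMENT mode (now at pos=17)
pos=18: enter COMMENT mode (saw '/*')
exit COMMENT mode (now at pos=28)
pos=29: emit SEMI ';'
pos=30: emit EQ '='
DONE. 6 tokens: [SEMI, NUM, ID, NUM, SEMI, EQ]
Position 9: char is '2' -> NUM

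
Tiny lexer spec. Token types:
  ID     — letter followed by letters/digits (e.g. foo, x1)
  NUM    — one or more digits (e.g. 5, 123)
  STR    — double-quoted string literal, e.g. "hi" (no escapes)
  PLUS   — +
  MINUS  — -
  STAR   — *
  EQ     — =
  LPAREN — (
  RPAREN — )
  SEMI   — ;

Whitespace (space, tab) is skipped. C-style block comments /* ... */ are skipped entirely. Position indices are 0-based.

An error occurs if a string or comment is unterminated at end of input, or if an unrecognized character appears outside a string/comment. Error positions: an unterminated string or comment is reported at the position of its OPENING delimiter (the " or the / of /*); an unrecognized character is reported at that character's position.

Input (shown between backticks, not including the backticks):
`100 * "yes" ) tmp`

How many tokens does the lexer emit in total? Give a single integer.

Answer: 5

Derivation:
pos=0: emit NUM '100' (now at pos=3)
pos=4: emit STAR '*'
pos=6: enter STRING mode
pos=6: emit STR "yes" (now at pos=11)
pos=12: emit RPAREN ')'
pos=14: emit ID 'tmp' (now at pos=17)
DONE. 5 tokens: [NUM, STAR, STR, RPAREN, ID]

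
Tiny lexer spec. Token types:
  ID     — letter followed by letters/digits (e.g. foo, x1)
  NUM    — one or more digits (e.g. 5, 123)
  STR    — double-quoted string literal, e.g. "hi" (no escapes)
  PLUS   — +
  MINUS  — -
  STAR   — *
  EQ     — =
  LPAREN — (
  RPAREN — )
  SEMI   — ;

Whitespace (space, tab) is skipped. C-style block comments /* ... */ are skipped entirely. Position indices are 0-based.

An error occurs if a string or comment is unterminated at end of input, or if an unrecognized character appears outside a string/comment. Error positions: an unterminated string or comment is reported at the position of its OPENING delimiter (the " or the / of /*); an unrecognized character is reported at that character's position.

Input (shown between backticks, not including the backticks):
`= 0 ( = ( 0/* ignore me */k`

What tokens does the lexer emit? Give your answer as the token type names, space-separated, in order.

pos=0: emit EQ '='
pos=2: emit NUM '0' (now at pos=3)
pos=4: emit LPAREN '('
pos=6: emit EQ '='
pos=8: emit LPAREN '('
pos=10: emit NUM '0' (now at pos=11)
pos=11: enter COMMENT mode (saw '/*')
exit COMMENT mode (now at pos=26)
pos=26: emit ID 'k' (now at pos=27)
DONE. 7 tokens: [EQ, NUM, LPAREN, EQ, LPAREN, NUM, ID]

Answer: EQ NUM LPAREN EQ LPAREN NUM ID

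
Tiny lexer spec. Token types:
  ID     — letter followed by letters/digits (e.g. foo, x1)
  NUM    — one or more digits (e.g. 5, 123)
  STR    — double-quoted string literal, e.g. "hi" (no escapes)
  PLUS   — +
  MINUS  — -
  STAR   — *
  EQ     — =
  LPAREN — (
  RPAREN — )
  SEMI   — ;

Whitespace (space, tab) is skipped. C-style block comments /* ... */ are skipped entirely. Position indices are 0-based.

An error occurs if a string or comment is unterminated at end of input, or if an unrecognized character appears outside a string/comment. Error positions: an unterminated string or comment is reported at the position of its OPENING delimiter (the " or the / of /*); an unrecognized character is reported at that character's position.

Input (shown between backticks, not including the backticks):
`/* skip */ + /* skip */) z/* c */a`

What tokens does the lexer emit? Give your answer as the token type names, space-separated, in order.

pos=0: enter COMMENT mode (saw '/*')
exit COMMENT mode (now at pos=10)
pos=11: emit PLUS '+'
pos=13: enter COMMENT mode (saw '/*')
exit COMMENT mode (now at pos=23)
pos=23: emit RPAREN ')'
pos=25: emit ID 'z' (now at pos=26)
pos=26: enter COMMENT mode (saw '/*')
exit COMMENT mode (now at pos=33)
pos=33: emit ID 'a' (now at pos=34)
DONE. 4 tokens: [PLUS, RPAREN, ID, ID]

Answer: PLUS RPAREN ID ID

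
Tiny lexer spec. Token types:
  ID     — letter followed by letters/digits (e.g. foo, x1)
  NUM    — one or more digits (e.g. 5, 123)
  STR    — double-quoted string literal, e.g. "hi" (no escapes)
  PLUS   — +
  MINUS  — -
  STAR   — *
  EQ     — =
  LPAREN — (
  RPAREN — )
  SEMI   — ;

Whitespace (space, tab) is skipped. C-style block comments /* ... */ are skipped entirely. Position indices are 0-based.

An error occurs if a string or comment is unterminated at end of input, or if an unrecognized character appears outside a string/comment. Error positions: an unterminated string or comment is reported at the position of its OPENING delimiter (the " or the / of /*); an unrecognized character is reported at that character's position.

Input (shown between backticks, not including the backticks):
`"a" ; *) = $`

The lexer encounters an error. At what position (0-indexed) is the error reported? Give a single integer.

Answer: 11

Derivation:
pos=0: enter STRING mode
pos=0: emit STR "a" (now at pos=3)
pos=4: emit SEMI ';'
pos=6: emit STAR '*'
pos=7: emit RPAREN ')'
pos=9: emit EQ '='
pos=11: ERROR — unrecognized char '$'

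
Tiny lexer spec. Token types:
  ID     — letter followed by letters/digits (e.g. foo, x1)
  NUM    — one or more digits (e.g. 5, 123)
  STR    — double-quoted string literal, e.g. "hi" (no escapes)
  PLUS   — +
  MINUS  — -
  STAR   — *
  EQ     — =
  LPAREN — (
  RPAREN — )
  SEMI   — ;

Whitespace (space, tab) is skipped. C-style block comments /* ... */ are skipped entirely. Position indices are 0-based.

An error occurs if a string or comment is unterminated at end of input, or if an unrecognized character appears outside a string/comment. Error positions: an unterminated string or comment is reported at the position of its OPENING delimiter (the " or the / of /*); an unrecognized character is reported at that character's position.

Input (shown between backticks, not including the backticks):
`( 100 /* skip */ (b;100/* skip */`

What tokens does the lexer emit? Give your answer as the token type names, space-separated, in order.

pos=0: emit LPAREN '('
pos=2: emit NUM '100' (now at pos=5)
pos=6: enter COMMENT mode (saw '/*')
exit COMMENT mode (now at pos=16)
pos=17: emit LPAREN '('
pos=18: emit ID 'b' (now at pos=19)
pos=19: emit SEMI ';'
pos=20: emit NUM '100' (now at pos=23)
pos=23: enter COMMENT mode (saw '/*')
exit COMMENT mode (now at pos=33)
DONE. 6 tokens: [LPAREN, NUM, LPAREN, ID, SEMI, NUM]

Answer: LPAREN NUM LPAREN ID SEMI NUM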